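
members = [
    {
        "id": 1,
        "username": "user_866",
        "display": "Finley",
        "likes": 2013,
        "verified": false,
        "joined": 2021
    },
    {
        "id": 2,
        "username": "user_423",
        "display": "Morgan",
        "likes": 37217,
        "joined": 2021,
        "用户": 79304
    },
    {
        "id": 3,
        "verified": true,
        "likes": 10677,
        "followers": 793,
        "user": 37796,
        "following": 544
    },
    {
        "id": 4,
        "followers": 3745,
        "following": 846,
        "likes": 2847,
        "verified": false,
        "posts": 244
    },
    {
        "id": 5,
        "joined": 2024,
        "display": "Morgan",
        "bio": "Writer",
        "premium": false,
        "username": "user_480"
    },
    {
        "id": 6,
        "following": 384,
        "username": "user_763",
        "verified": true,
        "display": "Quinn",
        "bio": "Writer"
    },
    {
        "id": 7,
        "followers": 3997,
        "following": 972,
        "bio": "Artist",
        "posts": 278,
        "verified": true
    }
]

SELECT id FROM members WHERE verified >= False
[1, 3, 4, 6, 7]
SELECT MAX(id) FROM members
7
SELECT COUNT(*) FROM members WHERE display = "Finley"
1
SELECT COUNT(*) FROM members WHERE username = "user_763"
1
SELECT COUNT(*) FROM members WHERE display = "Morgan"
2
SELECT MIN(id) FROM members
1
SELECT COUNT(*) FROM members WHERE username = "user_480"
1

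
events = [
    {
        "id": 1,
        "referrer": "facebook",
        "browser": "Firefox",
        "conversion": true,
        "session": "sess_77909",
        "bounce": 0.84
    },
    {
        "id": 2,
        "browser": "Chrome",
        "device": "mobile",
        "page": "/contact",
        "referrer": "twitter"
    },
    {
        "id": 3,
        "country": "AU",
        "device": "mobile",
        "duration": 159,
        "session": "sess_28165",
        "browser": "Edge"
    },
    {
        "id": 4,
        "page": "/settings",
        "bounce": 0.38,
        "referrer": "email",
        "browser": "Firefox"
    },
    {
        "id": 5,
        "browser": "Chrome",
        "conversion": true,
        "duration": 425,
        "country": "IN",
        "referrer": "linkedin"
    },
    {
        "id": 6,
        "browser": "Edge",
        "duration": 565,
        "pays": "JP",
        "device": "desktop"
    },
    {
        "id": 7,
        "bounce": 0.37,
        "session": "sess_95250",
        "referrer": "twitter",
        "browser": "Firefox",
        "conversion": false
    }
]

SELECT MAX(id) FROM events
7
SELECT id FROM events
[1, 2, 3, 4, 5, 6, 7]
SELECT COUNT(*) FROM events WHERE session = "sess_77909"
1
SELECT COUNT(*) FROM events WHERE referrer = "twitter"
2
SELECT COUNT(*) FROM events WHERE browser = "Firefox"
3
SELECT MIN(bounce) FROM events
0.37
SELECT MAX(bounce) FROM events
0.84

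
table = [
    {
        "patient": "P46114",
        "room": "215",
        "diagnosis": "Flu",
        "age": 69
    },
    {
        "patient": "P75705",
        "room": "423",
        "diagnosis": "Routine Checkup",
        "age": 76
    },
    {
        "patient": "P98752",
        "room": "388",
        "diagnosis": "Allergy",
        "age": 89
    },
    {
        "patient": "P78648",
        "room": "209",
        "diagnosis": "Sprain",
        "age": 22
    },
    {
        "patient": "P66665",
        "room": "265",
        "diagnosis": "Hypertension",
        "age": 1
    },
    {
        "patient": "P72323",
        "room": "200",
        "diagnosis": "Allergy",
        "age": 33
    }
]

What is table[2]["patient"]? "P98752"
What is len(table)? 6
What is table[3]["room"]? "209"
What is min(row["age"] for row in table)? 1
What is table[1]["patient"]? "P75705"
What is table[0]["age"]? 69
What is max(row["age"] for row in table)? 89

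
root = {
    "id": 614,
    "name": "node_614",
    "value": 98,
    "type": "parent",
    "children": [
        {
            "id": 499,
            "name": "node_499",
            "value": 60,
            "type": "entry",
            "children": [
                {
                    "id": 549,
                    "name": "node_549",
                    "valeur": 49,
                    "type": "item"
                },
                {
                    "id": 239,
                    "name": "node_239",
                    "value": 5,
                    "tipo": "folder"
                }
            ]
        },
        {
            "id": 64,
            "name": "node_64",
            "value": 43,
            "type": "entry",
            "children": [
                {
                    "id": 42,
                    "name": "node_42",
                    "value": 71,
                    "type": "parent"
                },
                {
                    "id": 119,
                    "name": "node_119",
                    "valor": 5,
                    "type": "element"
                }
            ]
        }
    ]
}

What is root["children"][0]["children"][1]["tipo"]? "folder"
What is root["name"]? "node_614"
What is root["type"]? "parent"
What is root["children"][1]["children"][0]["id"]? 42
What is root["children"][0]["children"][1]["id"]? 239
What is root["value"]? 98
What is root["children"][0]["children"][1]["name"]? "node_239"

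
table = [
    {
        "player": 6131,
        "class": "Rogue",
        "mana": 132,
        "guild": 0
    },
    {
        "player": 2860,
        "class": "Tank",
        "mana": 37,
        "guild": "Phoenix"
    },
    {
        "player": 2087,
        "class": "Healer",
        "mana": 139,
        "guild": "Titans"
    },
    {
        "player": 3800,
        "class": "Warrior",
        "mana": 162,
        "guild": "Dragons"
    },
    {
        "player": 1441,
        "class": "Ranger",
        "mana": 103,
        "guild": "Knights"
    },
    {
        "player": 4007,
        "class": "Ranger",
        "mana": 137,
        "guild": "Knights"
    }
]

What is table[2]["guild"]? "Titans"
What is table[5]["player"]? 4007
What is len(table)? 6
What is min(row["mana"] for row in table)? 37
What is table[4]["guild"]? "Knights"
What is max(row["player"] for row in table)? 6131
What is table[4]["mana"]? 103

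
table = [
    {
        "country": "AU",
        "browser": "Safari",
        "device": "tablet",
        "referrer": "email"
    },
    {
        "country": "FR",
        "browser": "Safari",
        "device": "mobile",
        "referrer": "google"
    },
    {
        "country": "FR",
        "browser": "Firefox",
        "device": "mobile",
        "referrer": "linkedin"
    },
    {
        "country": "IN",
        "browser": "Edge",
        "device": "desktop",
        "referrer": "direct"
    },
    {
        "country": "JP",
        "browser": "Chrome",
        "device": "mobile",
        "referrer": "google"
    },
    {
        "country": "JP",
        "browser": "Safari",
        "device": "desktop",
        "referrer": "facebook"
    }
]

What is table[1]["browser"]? "Safari"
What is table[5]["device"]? "desktop"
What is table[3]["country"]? "IN"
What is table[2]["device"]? "mobile"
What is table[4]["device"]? "mobile"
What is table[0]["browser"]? "Safari"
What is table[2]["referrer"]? "linkedin"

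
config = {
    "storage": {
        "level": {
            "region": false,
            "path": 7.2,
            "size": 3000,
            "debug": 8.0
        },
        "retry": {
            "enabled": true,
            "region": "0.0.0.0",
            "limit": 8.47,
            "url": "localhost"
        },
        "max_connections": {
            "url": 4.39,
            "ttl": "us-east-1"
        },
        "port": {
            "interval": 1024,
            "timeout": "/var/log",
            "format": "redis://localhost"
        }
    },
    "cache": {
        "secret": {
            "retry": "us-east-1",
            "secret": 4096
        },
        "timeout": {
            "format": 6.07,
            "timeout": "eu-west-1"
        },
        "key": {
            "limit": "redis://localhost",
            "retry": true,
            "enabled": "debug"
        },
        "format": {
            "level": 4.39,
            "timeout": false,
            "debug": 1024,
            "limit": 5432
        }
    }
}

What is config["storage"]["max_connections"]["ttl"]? "us-east-1"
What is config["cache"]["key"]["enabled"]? "debug"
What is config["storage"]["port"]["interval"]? 1024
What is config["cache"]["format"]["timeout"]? False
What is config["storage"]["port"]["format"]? "redis://localhost"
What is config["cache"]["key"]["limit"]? "redis://localhost"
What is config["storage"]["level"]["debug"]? 8.0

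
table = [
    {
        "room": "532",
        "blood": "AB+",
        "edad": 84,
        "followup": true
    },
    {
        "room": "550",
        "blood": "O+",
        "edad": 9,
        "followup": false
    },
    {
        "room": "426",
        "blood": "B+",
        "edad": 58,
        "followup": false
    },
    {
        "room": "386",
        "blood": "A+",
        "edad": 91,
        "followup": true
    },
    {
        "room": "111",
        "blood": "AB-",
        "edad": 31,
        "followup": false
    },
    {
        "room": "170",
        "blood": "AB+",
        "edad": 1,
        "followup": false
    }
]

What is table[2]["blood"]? "B+"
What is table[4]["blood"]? "AB-"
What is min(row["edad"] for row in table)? 1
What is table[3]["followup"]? True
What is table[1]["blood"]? "O+"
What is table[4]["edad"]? 31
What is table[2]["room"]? "426"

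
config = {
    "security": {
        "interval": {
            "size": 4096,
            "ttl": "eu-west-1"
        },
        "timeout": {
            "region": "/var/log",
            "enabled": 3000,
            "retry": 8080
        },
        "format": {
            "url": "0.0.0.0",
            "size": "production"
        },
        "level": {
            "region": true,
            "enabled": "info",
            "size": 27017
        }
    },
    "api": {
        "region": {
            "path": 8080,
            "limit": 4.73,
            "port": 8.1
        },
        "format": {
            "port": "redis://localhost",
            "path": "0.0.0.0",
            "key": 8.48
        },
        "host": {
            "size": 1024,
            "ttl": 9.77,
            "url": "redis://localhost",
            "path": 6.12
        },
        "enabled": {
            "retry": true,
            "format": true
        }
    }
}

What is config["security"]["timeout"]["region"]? "/var/log"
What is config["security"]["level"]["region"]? True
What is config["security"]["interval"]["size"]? 4096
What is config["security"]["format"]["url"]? "0.0.0.0"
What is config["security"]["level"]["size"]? 27017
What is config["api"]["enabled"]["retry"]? True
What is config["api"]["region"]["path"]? 8080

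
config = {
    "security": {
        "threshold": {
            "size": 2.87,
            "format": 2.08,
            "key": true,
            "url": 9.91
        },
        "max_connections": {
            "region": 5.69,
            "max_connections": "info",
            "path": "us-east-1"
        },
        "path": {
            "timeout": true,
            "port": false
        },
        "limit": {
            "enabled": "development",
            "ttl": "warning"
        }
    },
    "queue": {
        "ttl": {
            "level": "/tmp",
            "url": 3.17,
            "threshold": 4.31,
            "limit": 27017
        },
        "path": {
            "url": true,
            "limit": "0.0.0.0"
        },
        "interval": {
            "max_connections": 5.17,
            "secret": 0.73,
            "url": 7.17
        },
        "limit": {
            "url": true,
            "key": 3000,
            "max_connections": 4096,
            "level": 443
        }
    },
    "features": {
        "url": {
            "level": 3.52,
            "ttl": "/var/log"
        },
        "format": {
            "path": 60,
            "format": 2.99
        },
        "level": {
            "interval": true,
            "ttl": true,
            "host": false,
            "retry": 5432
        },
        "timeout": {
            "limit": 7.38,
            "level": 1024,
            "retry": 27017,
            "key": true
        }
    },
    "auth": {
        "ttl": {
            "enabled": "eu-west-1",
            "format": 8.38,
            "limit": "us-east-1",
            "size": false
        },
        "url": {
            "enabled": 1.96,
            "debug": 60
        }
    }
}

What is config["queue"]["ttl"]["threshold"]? 4.31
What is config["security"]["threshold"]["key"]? True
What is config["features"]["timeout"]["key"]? True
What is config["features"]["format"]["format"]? 2.99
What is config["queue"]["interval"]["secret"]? 0.73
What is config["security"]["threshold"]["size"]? 2.87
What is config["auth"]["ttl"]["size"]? False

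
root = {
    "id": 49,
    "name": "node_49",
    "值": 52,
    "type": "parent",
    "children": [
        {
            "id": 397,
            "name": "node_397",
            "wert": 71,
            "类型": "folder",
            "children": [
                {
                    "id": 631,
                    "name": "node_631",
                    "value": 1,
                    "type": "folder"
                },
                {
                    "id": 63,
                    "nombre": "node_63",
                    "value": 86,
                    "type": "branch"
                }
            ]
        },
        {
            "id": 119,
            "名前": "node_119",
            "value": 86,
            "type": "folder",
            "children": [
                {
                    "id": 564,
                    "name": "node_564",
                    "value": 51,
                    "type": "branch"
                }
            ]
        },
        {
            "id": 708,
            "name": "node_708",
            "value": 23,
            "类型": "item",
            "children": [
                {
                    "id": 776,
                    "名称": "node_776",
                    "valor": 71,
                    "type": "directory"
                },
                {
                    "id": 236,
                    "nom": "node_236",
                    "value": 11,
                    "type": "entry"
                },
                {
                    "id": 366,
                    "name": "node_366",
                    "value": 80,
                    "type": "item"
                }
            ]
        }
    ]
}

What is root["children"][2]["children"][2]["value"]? 80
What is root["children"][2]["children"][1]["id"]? 236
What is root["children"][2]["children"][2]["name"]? "node_366"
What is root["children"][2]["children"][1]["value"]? 11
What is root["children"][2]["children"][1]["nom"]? "node_236"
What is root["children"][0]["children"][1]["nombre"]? "node_63"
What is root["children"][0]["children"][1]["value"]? 86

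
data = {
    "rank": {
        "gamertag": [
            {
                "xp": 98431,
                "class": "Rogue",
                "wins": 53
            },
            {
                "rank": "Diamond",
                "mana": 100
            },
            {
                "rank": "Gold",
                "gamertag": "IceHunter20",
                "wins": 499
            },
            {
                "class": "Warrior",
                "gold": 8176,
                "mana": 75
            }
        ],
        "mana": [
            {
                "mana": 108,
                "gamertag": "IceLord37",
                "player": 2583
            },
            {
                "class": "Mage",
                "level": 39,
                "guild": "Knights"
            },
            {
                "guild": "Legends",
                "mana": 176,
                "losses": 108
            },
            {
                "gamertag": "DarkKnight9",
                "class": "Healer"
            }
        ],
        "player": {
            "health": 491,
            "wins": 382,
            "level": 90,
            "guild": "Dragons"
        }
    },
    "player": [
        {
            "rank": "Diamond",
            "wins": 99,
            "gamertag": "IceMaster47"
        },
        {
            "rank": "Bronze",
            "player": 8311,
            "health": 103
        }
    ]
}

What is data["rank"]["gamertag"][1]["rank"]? "Diamond"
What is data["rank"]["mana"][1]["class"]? "Mage"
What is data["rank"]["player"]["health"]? 491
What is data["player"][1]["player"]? 8311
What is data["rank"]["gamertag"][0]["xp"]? 98431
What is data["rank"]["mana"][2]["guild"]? "Legends"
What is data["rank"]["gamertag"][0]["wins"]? 53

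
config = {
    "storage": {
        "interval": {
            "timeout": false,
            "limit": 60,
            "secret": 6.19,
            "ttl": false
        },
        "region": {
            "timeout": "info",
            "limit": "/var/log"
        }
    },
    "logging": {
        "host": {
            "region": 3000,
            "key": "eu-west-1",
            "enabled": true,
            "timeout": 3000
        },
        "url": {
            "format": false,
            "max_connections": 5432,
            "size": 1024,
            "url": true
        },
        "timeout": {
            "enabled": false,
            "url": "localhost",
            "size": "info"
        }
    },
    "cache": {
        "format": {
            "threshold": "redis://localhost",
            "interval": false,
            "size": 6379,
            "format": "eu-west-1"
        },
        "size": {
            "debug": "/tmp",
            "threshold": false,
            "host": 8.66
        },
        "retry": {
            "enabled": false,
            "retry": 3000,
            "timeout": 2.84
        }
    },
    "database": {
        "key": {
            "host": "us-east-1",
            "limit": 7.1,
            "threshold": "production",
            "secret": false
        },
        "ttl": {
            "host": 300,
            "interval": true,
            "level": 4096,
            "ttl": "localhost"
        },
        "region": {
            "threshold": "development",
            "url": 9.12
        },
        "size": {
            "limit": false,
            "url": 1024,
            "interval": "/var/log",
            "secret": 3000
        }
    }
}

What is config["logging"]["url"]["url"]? True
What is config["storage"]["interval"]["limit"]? 60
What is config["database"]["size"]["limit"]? False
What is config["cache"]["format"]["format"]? "eu-west-1"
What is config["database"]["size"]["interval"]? "/var/log"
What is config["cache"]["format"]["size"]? 6379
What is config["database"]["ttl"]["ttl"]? "localhost"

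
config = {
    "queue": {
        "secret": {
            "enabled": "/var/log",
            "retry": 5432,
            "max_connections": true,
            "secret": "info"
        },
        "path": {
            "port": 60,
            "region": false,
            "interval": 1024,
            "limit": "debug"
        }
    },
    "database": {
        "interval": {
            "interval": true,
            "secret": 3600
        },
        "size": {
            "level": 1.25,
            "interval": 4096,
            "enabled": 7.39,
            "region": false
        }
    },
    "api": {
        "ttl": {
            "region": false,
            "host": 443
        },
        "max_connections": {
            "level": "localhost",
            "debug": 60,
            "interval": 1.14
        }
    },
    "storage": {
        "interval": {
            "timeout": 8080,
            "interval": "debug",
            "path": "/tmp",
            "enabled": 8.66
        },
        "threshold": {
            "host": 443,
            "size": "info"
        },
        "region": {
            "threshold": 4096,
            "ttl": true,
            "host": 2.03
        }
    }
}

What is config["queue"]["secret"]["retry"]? 5432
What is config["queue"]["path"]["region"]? False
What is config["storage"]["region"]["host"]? 2.03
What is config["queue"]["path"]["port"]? 60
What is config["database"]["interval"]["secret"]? 3600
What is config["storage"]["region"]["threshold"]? 4096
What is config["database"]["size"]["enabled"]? 7.39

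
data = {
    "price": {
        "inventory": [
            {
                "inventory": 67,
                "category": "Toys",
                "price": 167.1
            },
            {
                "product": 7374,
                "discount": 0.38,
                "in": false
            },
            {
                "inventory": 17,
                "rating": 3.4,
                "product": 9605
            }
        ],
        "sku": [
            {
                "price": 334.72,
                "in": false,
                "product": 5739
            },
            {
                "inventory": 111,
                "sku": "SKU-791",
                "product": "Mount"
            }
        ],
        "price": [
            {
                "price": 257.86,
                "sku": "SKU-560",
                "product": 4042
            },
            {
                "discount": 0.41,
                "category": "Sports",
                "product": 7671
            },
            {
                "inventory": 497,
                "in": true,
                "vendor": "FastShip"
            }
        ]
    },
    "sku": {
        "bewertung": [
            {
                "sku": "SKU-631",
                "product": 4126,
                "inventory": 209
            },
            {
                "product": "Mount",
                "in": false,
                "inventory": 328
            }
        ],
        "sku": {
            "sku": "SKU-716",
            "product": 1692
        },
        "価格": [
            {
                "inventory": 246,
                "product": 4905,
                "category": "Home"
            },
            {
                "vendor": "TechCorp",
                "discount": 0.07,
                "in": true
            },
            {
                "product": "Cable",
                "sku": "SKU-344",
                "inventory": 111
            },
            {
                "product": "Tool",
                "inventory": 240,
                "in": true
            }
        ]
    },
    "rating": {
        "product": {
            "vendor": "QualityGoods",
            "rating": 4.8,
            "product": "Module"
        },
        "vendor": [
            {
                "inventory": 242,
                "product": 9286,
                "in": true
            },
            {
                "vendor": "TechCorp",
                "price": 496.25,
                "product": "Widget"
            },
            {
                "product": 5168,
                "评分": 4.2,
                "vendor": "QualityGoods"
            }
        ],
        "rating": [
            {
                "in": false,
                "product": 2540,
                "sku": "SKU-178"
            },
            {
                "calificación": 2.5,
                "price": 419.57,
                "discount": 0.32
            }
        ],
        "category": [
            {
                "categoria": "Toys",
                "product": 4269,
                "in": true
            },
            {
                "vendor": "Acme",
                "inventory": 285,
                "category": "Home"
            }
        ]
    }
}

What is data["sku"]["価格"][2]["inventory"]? 111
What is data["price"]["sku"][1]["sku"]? "SKU-791"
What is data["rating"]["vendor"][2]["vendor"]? "QualityGoods"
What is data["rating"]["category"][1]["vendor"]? "Acme"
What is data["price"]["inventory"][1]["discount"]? 0.38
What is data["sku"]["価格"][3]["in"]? True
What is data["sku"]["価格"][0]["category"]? "Home"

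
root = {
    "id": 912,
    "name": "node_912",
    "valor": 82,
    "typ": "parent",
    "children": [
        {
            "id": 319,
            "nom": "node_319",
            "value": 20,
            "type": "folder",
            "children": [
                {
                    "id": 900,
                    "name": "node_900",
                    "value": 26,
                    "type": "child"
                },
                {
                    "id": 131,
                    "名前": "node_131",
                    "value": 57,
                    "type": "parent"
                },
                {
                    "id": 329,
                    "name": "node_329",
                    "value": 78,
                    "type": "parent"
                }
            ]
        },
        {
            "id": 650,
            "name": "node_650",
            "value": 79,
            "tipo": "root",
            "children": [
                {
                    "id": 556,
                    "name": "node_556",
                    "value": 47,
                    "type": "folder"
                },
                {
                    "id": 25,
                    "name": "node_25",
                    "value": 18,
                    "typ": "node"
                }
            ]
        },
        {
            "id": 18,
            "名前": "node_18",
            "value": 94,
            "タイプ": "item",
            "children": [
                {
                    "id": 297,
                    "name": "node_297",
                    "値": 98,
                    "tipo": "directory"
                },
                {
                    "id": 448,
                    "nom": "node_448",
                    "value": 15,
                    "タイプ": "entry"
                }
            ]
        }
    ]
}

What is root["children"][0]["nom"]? "node_319"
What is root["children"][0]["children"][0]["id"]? 900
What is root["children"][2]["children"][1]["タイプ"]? "entry"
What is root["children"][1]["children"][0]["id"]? 556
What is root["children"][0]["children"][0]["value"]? 26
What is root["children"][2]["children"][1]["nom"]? "node_448"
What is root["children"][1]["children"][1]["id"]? 25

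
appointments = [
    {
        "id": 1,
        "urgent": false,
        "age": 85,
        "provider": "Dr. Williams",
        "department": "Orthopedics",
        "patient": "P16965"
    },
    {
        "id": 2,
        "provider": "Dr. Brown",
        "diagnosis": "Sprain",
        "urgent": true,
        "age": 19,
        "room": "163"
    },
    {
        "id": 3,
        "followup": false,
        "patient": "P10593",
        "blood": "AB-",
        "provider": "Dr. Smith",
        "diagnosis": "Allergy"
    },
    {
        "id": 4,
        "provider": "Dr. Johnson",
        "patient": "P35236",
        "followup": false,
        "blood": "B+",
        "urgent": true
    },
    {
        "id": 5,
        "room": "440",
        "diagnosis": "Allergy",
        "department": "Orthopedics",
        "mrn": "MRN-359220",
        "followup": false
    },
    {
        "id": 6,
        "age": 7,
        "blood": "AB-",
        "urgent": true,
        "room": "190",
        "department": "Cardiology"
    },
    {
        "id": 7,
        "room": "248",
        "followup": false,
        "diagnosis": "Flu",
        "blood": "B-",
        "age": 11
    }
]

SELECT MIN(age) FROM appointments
7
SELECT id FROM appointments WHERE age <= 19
[2, 6, 7]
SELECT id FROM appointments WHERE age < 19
[6, 7]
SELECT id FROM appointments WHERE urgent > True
[]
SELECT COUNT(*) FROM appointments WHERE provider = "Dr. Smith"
1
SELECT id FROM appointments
[1, 2, 3, 4, 5, 6, 7]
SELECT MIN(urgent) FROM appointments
False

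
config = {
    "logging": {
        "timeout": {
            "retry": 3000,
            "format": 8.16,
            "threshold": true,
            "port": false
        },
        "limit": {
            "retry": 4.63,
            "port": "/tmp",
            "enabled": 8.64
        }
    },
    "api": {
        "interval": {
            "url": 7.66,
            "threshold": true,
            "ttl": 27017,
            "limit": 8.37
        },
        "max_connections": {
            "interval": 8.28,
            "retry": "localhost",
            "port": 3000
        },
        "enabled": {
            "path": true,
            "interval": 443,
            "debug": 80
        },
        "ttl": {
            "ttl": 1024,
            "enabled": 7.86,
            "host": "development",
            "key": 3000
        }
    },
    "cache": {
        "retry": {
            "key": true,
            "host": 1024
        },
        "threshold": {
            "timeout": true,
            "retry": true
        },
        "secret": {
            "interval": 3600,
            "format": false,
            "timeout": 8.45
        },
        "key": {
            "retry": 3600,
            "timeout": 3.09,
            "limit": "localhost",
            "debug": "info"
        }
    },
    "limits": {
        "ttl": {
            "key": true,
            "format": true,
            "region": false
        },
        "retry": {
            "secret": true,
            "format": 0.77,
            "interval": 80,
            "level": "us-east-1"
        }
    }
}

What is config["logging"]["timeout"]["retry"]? 3000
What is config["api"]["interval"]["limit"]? 8.37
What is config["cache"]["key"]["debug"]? "info"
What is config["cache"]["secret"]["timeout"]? 8.45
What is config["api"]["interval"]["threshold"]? True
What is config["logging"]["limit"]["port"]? "/tmp"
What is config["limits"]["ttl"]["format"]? True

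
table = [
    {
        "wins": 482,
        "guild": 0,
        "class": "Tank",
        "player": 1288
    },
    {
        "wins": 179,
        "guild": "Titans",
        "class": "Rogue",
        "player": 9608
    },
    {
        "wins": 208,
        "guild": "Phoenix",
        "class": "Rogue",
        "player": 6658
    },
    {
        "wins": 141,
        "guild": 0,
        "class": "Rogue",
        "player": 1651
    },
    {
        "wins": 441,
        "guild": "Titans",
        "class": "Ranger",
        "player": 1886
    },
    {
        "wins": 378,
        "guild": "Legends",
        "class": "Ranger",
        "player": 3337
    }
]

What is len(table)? 6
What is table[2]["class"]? "Rogue"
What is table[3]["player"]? 1651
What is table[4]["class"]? "Ranger"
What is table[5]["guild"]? "Legends"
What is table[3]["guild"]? 0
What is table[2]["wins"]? 208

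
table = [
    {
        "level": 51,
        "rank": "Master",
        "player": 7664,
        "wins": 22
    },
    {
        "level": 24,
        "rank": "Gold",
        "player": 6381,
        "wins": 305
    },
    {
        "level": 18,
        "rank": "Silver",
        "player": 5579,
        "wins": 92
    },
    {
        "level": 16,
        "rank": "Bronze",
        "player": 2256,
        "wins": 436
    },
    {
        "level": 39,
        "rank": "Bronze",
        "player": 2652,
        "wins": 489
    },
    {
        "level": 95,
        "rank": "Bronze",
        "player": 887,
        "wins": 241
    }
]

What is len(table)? 6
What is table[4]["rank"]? "Bronze"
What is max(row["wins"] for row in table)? 489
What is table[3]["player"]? 2256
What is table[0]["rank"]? "Master"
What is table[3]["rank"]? "Bronze"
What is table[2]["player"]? 5579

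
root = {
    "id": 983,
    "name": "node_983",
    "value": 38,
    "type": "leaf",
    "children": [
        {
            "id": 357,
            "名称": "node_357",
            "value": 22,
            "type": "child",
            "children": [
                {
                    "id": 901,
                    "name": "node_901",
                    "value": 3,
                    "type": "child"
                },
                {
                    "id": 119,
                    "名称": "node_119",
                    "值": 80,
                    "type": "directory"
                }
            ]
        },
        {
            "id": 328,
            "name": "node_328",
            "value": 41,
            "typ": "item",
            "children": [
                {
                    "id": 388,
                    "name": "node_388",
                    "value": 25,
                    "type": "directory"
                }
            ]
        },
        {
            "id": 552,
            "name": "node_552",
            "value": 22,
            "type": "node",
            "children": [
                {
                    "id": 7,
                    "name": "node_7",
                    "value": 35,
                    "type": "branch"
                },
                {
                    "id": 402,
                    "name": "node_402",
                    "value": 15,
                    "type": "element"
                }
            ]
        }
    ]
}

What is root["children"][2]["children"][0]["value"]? 35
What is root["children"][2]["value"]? 22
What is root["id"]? 983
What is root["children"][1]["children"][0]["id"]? 388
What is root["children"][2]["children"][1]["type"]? "element"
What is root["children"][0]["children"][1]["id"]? 119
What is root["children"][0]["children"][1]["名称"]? "node_119"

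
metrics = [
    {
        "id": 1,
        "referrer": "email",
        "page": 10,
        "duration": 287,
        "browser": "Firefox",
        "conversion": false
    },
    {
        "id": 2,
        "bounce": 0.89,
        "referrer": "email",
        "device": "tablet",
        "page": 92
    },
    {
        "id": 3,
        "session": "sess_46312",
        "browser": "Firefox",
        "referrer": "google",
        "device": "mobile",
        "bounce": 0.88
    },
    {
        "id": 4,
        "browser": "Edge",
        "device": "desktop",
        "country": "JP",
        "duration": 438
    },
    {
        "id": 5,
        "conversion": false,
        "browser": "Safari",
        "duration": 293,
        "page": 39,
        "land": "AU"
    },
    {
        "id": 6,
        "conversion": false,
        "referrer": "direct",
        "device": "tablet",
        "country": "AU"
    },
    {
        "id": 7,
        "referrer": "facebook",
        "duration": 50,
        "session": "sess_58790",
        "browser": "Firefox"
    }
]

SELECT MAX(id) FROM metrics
7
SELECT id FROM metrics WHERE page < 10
[]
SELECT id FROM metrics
[1, 2, 3, 4, 5, 6, 7]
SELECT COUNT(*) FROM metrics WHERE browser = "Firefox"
3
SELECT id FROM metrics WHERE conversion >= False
[1, 5, 6]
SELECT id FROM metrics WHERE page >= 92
[2]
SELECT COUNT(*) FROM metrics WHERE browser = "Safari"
1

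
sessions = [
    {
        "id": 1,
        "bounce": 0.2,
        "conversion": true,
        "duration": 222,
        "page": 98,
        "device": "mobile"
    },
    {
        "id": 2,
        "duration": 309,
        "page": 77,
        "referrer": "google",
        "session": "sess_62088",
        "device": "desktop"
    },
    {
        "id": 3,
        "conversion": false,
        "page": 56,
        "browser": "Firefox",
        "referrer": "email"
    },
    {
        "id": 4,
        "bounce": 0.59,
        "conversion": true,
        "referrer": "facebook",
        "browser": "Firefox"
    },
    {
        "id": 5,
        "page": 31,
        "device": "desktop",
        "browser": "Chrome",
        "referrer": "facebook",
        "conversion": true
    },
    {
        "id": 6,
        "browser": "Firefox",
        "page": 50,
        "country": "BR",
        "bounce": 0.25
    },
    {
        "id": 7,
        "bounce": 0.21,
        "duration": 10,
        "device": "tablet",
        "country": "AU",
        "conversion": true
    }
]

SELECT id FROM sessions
[1, 2, 3, 4, 5, 6, 7]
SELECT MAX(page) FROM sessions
98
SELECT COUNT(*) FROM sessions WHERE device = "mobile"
1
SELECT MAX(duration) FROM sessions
309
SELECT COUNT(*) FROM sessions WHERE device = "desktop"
2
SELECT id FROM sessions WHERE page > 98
[]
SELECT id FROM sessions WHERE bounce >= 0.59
[4]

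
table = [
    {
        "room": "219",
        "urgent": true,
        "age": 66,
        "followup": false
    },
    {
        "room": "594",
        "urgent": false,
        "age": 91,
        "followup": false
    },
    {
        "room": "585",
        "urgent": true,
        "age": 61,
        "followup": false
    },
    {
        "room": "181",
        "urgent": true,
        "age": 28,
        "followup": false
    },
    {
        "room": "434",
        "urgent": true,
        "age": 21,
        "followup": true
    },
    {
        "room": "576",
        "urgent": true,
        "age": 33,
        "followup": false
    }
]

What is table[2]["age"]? 61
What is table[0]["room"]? "219"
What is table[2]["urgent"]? True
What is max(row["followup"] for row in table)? True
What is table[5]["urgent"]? True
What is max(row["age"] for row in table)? 91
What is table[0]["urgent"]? True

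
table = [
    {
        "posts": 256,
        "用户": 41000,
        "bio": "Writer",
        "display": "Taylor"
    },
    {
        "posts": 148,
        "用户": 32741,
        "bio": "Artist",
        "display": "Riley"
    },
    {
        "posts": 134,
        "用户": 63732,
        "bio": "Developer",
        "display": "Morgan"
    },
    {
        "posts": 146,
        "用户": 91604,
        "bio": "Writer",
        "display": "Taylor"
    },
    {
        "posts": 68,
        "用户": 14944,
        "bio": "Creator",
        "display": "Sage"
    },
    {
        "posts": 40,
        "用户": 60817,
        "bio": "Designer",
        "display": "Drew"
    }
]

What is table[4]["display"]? "Sage"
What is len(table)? 6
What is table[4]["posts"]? 68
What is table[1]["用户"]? 32741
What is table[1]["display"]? "Riley"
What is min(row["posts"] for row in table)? 40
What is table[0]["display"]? "Taylor"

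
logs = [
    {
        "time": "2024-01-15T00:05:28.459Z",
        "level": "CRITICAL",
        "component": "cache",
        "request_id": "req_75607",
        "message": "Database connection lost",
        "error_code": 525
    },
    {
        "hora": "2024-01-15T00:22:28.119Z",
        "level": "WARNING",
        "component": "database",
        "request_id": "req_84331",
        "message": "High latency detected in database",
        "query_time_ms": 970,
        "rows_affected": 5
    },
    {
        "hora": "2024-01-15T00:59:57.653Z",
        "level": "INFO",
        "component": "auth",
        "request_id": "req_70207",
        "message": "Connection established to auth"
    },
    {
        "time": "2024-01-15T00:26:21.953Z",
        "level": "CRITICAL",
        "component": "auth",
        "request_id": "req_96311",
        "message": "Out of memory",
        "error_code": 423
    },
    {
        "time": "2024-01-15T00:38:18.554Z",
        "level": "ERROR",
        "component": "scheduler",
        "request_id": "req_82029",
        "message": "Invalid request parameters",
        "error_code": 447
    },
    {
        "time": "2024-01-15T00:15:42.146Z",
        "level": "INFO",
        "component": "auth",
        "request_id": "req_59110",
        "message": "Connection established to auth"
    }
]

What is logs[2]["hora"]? "2024-01-15T00:59:57.653Z"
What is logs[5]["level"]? "INFO"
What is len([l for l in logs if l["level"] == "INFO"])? 2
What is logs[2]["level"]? "INFO"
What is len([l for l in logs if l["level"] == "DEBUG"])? 0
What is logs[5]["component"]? "auth"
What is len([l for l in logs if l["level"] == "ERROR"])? 1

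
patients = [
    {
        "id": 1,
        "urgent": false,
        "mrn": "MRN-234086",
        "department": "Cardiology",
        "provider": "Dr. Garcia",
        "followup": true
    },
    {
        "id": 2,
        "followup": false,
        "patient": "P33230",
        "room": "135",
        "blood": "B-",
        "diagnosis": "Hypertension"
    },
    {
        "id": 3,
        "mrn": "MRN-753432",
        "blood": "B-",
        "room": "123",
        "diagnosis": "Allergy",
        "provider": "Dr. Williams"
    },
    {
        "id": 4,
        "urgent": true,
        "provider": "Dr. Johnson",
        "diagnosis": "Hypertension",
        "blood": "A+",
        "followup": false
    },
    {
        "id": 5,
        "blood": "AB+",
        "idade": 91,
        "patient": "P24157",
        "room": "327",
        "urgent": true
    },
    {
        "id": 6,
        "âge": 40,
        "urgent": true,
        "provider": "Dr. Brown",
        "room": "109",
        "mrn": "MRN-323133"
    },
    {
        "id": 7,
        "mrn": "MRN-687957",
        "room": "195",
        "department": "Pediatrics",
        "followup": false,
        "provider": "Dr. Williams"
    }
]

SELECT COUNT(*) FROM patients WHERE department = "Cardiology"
1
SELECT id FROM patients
[1, 2, 3, 4, 5, 6, 7]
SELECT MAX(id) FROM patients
7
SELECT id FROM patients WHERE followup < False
[]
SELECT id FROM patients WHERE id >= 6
[6, 7]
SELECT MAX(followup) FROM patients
True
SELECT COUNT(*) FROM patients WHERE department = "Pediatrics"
1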